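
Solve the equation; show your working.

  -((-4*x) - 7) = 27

Step 1. [-((-4*x) - 7) = 27] leading − — multiply by −1. So neg: (-4*x) - 7 = -27.
Step 2. [(-4*x) - 7 = -27] add 7: x sits inside (… - 7), so sub: -4*x = -20.
Step 3. [-4*x = -20] leading coefficient -4: divide by -4, so div: x = 5.

Answer: x ∈ {5}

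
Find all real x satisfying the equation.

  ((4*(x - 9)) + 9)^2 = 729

Step 1. [((4*(x - 9)) + 9)^2 = 729] LHS squared, RHS 729 ≥ 0: apply √ (±), so sqrt: (4*(x - 9)) + 9 = 27 or -27.
Step 2. [(4*(x - 9)) + 9 = 27 or -27] the outer +9 inverts by subtracting 9, so sub: 4*(x - 9) = 18 or -36.
Step 3. [4*(x - 9) = 18 or -36] 4·(inner) — divide through by 4 ⇒ div: x - 9 = 9/2 or -9.
Step 4. [x - 9 = 9/2 or -9] the outer -9 inverts by adding 9 ⇒ sub: x = 27/2 or 0.

Answer: x ∈ {0, 27/2}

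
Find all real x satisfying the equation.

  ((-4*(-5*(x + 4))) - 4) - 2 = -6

Step 1. [((-4*(-5*(x + 4))) - 4) - 2 = -6] -2 is outermost — add 2 both sides ⇒ sub: (-4*(-5*(x + 4))) - 4 = -4.
Step 2. [(-4*(-5*(x + 4))) - 4 = -4] -4 | LHS and -4 | -4: pull -4 out ⇒ factor: (-5*(x + 4)) + 1 = 1.
Step 3. [(-5*(x + 4)) + 1 = 1] +1 is outermost — subtract 1 both sides ⇒ sub: -5*(x + 4) = 0.
Step 4. [-5*(x + 4) = 0] leading coefficient -5: divide by -5. So div: x + 4 = 0.
Step 5. [x + 4 = 0] subtract 4: x sits inside (… + 4), so sub: x = -4.

Answer: x ∈ {-4}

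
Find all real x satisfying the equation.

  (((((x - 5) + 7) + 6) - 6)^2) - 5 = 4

Step 1. [(((((x - 5) + 7) + 6) - 6)^2) - 5 = 4] add 5: x sits inside (… - 5), so sub: ((((x - 5) + 7) + 6) - 6)^2 = 9.
Step 2. [((((x - 5) + 7) + 6) - 6)^2 = 9] LHS squared, RHS 9 ≥ 0: apply √ (±) ⇒ sqrt: (((x - 5) + 7) + 6) - 6 = 3 or -3.
Step 3. [(((x - 5) + 7) + 6) - 6 = 3 or -3] add 6: x sits inside (… - 6) ⇒ sub: ((x - 5) + 7) + 6 = 9 or 3.
Step 4. [((x - 5) + 7) + 6 = 9 or 3] the outer +6 inverts by subtracting 6, so sub: (x - 5) + 7 = 3 or -3.
Step 5. [(x - 5) + 7 = 3 or -3] the outer +7 inverts by subtracting 7. So sub: x - 5 = -4 or -10.
Step 6. [x - 5 = -4 or -10] -5 is outermost — add 5 both sides, so sub: x = 1 or -5.

Answer: x ∈ {-5, 1}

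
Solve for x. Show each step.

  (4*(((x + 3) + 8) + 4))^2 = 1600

Step 1. [(4*(((x + 3) + 8) + 4))^2 = 1600] 1600 ≥ 0, LHS is (·)² — take ±√, so sqrt: 4*(((x + 3) + 8) + 4) = 40 or -40.
Step 2. [4*(((x + 3) + 8) + 4) = 40 or -40] leading coefficient 4: divide by 4. So div: ((x + 3) + 8) + 4 = 10 or -10.
Step 3. [((x + 3) + 8) + 4 = 10 or -10] peel the +4: subtract 4 from each side. So sub: (x + 3) + 8 = 6 or -14.
Step 4. [(x + 3) + 8 = 6 or -14] the outer +8 inverts by subtracting 8. So sub: x + 3 = -2 or -22.
Step 5. [x + 3 = -2 or -22] subtract 3: x sits inside (… + 3), so sub: x = -5 or -25.

Answer: x ∈ {-25, -5}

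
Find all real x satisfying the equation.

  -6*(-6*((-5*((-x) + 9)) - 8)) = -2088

Step 1. [-6*(-6*((-5*((-x) + 9)) - 8)) = -2088] LHS = -6·(…); ÷-6 both sides ⇒ div: -6*((-5*((-x) + 9)) - 8) = 348.
Step 2. [-6*((-5*((-x) + 9)) - 8) = 348] divide by the outer -6. So div: (-5*((-x) + 9)) - 8 = -58.
Step 3. [(-5*((-x) + 9)) - 8 = -58] 8 comes off first (add 8). So sub: -5*((-x) + 9) = -50.
Step 4. [-5*((-x) + 9) = -50] divide by the outer -5, so div: (-x) + 9 = 10.
Step 5. [(-x) + 9 = 10] +9 is outermost — subtract 9 both sides. So sub: -x = 1.
Step 6. [-x = 1] flip signs both sides. So neg: x = -1.

Answer: x ∈ {-1}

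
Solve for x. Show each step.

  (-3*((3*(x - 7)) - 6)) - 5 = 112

Step 1. [(-3*((3*(x - 7)) - 6)) - 5 = 112] peel the -5: add 5 from each side. So sub: -3*((3*(x - 7)) - 6) = 117.
Step 2. [-3*((3*(x - 7)) - 6) = 117] leading coefficient -3: divide by -3 ⇒ div: (3*(x - 7)) - 6 = -39.
Step 3. [(3*(x - 7)) - 6 = -39] the outer -6 inverts by adding 6, so sub: 3*(x - 7) = -33.
Step 4. [3*(x - 7) = -33] leading coefficient 3: divide by 3 ⇒ div: x - 7 = -11.
Step 5. [x - 7 = -11] peel the -7: add 7 from each side ⇒ sub: x = -4.

Answer: x ∈ {-4}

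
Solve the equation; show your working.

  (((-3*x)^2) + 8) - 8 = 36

Step 1. [(((-3*x)^2) + 8) - 8 = 36] add 8: x sits inside (… - 8). So sub: ((-3*x)^2) + 8 = 44.
Step 2. [((-3*x)^2) + 8 = 44] peel the +8: subtract 8 from each side, so sub: (-3*x)^2 = 36.
Step 3. [(-3*x)^2 = 36] LHS squared, RHS 36 ≥ 0: apply √ (±) ⇒ sqrt: -3*x = 6 or -6.
Step 4. [-3*x = 6 or -6] -3·(inner) — divide through by -3, so div: x = -2 or 2.

Answer: x ∈ {-2, 2}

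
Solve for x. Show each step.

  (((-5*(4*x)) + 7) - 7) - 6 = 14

Step 1. [(((-5*(4*x)) + 7) - 7) - 6 = 14] add 6: x sits inside (… - 6), so sub: ((-5*(4*x)) + 7) - 7 = 20.
Step 2. [((-5*(4*x)) + 7) - 7 = 20] 7 comes off first (add 7). So sub: (-5*(4*x)) + 7 = 27.
Step 3. [(-5*(4*x)) + 7 = 27] subtract 7: x sits inside (… + 7). So sub: -5*(4*x) = 20.
Step 4. [-5*(4*x) = 20] LHS = -5·(…); ÷-5 both sides. So div: 4*x = -4.
Step 5. [4*x = -4] LHS = 4·(…); ÷4 both sides ⇒ div: x = -1.

Answer: x ∈ {-1}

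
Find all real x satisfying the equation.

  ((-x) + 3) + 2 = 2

Step 1. [((-x) + 3) + 2 = 2] 2 comes off first (subtract 2), so sub: (-x) + 3 = 0.
Step 2. [(-x) + 3 = 0] peel the +3: subtract 3 from each side ⇒ sub: -x = -3.
Step 3. [-x = -3] leading − — multiply by −1, so neg: x = 3.

Answer: x ∈ {3}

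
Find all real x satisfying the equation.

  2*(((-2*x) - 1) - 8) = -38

Step 1. [2*(((-2*x) - 1) - 8) = -38] leading coefficient 2: divide by 2 ⇒ div: ((-2*x) - 1) - 8 = -19.
Step 2. [((-2*x) - 1) - 8 = -19] -8 is outermost — add 8 both sides, so sub: (-2*x) - 1 = -11.
Step 3. [(-2*x) - 1 = -11] 1 comes off first (add 1). So sub: -2*x = -10.
Step 4. [-2*x = -10] -2 out front; divide by -2. So div: x = 5.

Answer: x ∈ {5}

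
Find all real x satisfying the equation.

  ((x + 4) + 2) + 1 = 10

Step 1. [((x + 4) + 2) + 1 = 10] peel the +1: subtract 1 from each side ⇒ sub: (x + 4) + 2 = 9.
Step 2. [(x + 4) + 2 = 9] the outer +2 inverts by subtracting 2. So sub: x + 4 = 7.
Step 3. [x + 4 = 7] subtract 4: x sits inside (… + 4). So sub: x = 3.

Answer: x ∈ {3}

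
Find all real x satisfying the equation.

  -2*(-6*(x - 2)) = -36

Step 1. [-2*(-6*(x - 2)) = -36] leading coefficient -2: divide by -2 ⇒ div: -6*(x - 2) = 18.
Step 2. [-6*(x - 2) = 18] divide by the outer -6, so div: x - 2 = -3.
Step 3. [x - 2 = -3] the outer -2 inverts by adding 2, so sub: x = -1.

Answer: x ∈ {-1}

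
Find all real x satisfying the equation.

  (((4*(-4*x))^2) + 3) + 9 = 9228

Step 1. [(((4*(-4*x))^2) + 3) + 9 = 9228] +9 is outermost — subtract 9 both sides, so sub: ((4*(-4*x))^2) + 3 = 9219.
Step 2. [((4*(-4*x))^2) + 3 = 9219] +3 is outermost — subtract 3 both sides ⇒ sub: (4*(-4*x))^2 = 9216.
Step 3. [(4*(-4*x))^2 = 9216] LHS squared, RHS 9216 ≥ 0: apply √ (±), so sqrt: 4*(-4*x) = 96 or -96.
Step 4. [4*(-4*x) = 96 or -96] 4·(inner) — divide through by 4. So div: -4*x = 24 or -24.
Step 5. [-4*x = 24 or -24] divide by the outer -4, so div: x = -6 or 6.

Answer: x ∈ {-6, 6}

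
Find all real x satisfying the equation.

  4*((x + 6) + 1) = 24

Step 1. [4*((x + 6) + 1) = 24] LHS = 4·(…); ÷4 both sides ⇒ div: (x + 6) + 1 = 6.
Step 2. [(x + 6) + 1 = 6] +1 is outermost — subtract 1 both sides, so sub: x + 6 = 5.
Step 3. [x + 6 = 5] the outer +6 inverts by subtracting 6, so sub: x = -1.

Answer: x ∈ {-1}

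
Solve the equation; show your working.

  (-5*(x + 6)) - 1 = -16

Step 1. [(-5*(x + 6)) - 1 = -16] the outer -1 inverts by adding 1 ⇒ sub: -5*(x + 6) = -15.
Step 2. [-5*(x + 6) = -15] LHS = -5·(…); ÷-5 both sides. So div: x + 6 = 3.
Step 3. [x + 6 = 3] 6 comes off first (subtract 6) ⇒ sub: x = -3.

Answer: x ∈ {-3}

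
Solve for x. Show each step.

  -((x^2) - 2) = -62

Step 1. [-((x^2) - 2) = -62] flip signs both sides ⇒ neg: (x^2) - 2 = 62.
Step 2. [(x^2) - 2 = 62] peel the -2: add 2 from each side. So sub: x^2 = 64.
Step 3. [x^2 = 64] 64 ≥ 0, LHS is (·)² — take ±√, so sqrt: x = 8 or -8.

Answer: x ∈ {-8, 8}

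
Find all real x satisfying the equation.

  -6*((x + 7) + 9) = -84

Step 1. [-6*((x + 7) + 9) = -84] LHS = -6·(…); ÷-6 both sides, so div: (x + 7) + 9 = 14.
Step 2. [(x + 7) + 9 = 14] 9 comes off first (subtract 9), so sub: x + 7 = 5.
Step 3. [x + 7 = 5] peel the +7: subtract 7 from each side. So sub: x = -2.

Answer: x ∈ {-2}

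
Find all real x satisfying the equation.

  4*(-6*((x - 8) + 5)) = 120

Step 1. [4*(-6*((x - 8) + 5)) = 120] 4 out front; divide by 4, so div: -6*((x - 8) + 5) = 30.
Step 2. [-6*((x - 8) + 5) = 30] LHS = -6·(…); ÷-6 both sides. So div: (x - 8) + 5 = -5.
Step 3. [(x - 8) + 5 = -5] 5 comes off first (subtract 5) ⇒ sub: x - 8 = -10.
Step 4. [x - 8 = -10] -8 is outermost — add 8 both sides ⇒ sub: x = -2.

Answer: x ∈ {-2}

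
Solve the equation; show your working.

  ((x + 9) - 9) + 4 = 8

Step 1. [((x + 9) - 9) + 4 = 8] subtract 4: x sits inside (… + 4), so sub: (x + 9) - 9 = 4.
Step 2. [(x + 9) - 9 = 4] 9 comes off first (add 9) ⇒ sub: x + 9 = 13.
Step 3. [x + 9 = 13] peel the +9: subtract 9 from each side, so sub: x = 4.

Answer: x ∈ {4}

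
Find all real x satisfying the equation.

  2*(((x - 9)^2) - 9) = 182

Step 1. [2*(((x - 9)^2) - 9) = 182] leading coefficient 2: divide by 2 ⇒ div: ((x - 9)^2) - 9 = 91.
Step 2. [((x - 9)^2) - 9 = 91] the outer -9 inverts by adding 9, so sub: (x - 9)^2 = 100.
Step 3. [(x - 9)^2 = 100] LHS squared, RHS 100 ≥ 0: apply √ (±). So sqrt: x - 9 = 10 or -10.
Step 4. [x - 9 = 10 or -10] -9 is outermost — add 9 both sides. So sub: x = 19 or -1.

Answer: x ∈ {-1, 19}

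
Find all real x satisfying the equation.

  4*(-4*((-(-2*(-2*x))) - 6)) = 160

Step 1. [4*(-4*((-(-2*(-2*x))) - 6)) = 160] LHS = 4·(…); ÷4 both sides. So div: -4*((-(-2*(-2*x))) - 6) = 40.
Step 2. [-4*((-(-2*(-2*x))) - 6) = 40] divide by the outer -4. So div: (-(-2*(-2*x))) - 6 = -10.
Step 3. [(-(-2*(-2*x))) - 6 = -10] add 6: x sits inside (… - 6) ⇒ sub: -(-2*(-2*x)) = -4.
Step 4. [-(-2*(-2*x)) = -4] LHS negated; negate both sides ⇒ neg: -2*(-2*x) = 4.
Step 5. [-2*(-2*x) = 4] LHS = -2·(…); ÷-2 both sides. So div: -2*x = -2.
Step 6. [-2*x = -2] divide by the outer -2. So div: x = 1.

Answer: x ∈ {1}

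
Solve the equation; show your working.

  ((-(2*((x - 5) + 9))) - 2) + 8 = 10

Step 1. [((-(2*((x - 5) + 9))) - 2) + 8 = 10] +8 is outermost — subtract 8 both sides, so sub: (-(2*((x - 5) + 9))) - 2 = 2.
Step 2. [(-(2*((x - 5) + 9))) - 2 = 2] add 2: x sits inside (… - 2) ⇒ sub: -(2*((x - 5) + 9)) = 4.
Step 3. [-(2*((x - 5) + 9)) = 4] flip signs both sides ⇒ neg: 2*((x - 5) + 9) = -4.
Step 4. [2*((x - 5) + 9) = -4] 2 out front; divide by 2, so div: (x - 5) + 9 = -2.
Step 5. [(x - 5) + 9 = -2] subtract 9: x sits inside (… + 9) ⇒ sub: x - 5 = -11.
Step 6. [x - 5 = -11] add 5: x sits inside (… - 5) ⇒ sub: x = -6.

Answer: x ∈ {-6}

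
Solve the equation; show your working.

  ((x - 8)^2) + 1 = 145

Step 1. [((x - 8)^2) + 1 = 145] the outer +1 inverts by subtracting 1. So sub: (x - 8)^2 = 144.
Step 2. [(x - 8)^2 = 144] 144 ≥ 0, LHS is (·)² — take ±√, so sqrt: x - 8 = 12 or -12.
Step 3. [x - 8 = 12 or -12] -8 is outermost — add 8 both sides. So sub: x = 20 or -4.

Answer: x ∈ {-4, 20}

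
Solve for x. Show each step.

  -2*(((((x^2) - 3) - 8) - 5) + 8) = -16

Step 1. [-2*(((((x^2) - 3) - 8) - 5) + 8) = -16] divide by the outer -2 ⇒ div: ((((x^2) - 3) - 8) - 5) + 8 = 8.
Step 2. [((((x^2) - 3) - 8) - 5) + 8 = 8] the outer +8 inverts by subtracting 8 ⇒ sub: (((x^2) - 3) - 8) - 5 = 0.
Step 3. [(((x^2) - 3) - 8) - 5 = 0] the outer -5 inverts by adding 5. So sub: ((x^2) - 3) - 8 = 5.
Step 4. [((x^2) - 3) - 8 = 5] 8 comes off first (add 8) ⇒ sub: (x^2) - 3 = 13.
Step 5. [(x^2) - 3 = 13] peel the -3: add 3 from each side ⇒ sub: x^2 = 16.
Step 6. [x^2 = 16] √ both sides: 16 ≥ 0 gives two branches. So sqrt: x = 4 or -4.

Answer: x ∈ {-4, 4}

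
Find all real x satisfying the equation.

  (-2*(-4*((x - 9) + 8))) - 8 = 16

Step 1. [(-2*(-4*((x - 9) + 8))) - 8 = 16] peel the -8: add 8 from each side ⇒ sub: -2*(-4*((x - 9) + 8)) = 24.
Step 2. [-2*(-4*((x - 9) + 8)) = 24] leading coefficient -2: divide by -2, so div: -4*((x - 9) + 8) = -12.
Step 3. [-4*((x - 9) + 8) = -12] -4 out front; divide by -4, so div: (x - 9) + 8 = 3.
Step 4. [(x - 9) + 8 = 3] peel the +8: subtract 8 from each side, so sub: x - 9 = -5.
Step 5. [x - 9 = -5] peel the -9: add 9 from each side. So sub: x = 4.

Answer: x ∈ {4}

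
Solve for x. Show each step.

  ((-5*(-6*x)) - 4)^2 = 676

Step 1. [((-5*(-6*x)) - 4)^2 = 676] 676 ≥ 0, LHS is (·)² — take ±√. So sqrt: (-5*(-6*x)) - 4 = 26 or -26.
Step 2. [(-5*(-6*x)) - 4 = 26 or -26] peel the -4: add 4 from each side ⇒ sub: -5*(-6*x) = 30 or -22.
Step 3. [-5*(-6*x) = 30 or -22] leading coefficient -5: divide by -5. So div: -6*x = -6 or 22/5.
Step 4. [-6*x = -6 or 22/5] -6 out front; divide by -6 ⇒ div: x = 1 or -11/15.

Answer: x ∈ {-11/15, 1}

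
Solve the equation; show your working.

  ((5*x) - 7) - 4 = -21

Step 1. [((5*x) - 7) - 4 = -21] peel the -4: add 4 from each side ⇒ sub: (5*x) - 7 = -17.
Step 2. [(5*x) - 7 = -17] -7 is outermost — add 7 both sides ⇒ sub: 5*x = -10.
Step 3. [5*x = -10] 5·(inner) — divide through by 5, so div: x = -2.

Answer: x ∈ {-2}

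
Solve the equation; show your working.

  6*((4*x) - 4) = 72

Step 1. [6*((4*x) - 4) = 72] 6·(inner) — divide through by 6. So div: (4*x) - 4 = 12.
Step 2. [(4*x) - 4 = 12] 4 comes off first (add 4) ⇒ sub: 4*x = 16.
Step 3. [4*x = 16] LHS = 4·(…); ÷4 both sides. So div: x = 4.

Answer: x ∈ {4}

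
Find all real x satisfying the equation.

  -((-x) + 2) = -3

Step 1. [-((-x) + 2) = -3] LHS negated; negate both sides, so neg: (-x) + 2 = 3.
Step 2. [(-x) + 2 = 3] 2 comes off first (subtract 2) ⇒ sub: -x = 1.
Step 3. [-x = 1] flip signs both sides ⇒ neg: x = -1.

Answer: x ∈ {-1}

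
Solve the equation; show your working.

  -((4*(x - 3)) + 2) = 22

Step 1. [-((4*(x - 3)) + 2) = 22] LHS negated; negate both sides, so neg: (4*(x - 3)) + 2 = -22.
Step 2. [(4*(x - 3)) + 2 = -22] +2 is outermost — subtract 2 both sides ⇒ sub: 4*(x - 3) = -24.
Step 3. [4*(x - 3) = -24] leading coefficient 4: divide by 4, so div: x - 3 = -6.
Step 4. [x - 3 = -6] peel the -3: add 3 from each side, so sub: x = -3.

Answer: x ∈ {-3}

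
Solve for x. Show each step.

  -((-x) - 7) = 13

Step 1. [-((-x) - 7) = 13] LHS negated; negate both sides, so neg: (-x) - 7 = -13.
Step 2. [(-x) - 7 = -13] peel the -7: add 7 from each side ⇒ sub: -x = -6.
Step 3. [-x = -6] LHS negated; negate both sides. So neg: x = 6.

Answer: x ∈ {6}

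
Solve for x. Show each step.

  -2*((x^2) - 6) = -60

Step 1. [-2*((x^2) - 6) = -60] -2 out front; divide by -2. So div: (x^2) - 6 = 30.
Step 2. [(x^2) - 6 = 30] the outer -6 inverts by adding 6 ⇒ sub: x^2 = 36.
Step 3. [x^2 = 36] 36 ≥ 0, LHS is (·)² — take ±√. So sqrt: x = 6 or -6.

Answer: x ∈ {-6, 6}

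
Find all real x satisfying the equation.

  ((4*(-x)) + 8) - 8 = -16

Step 1. [((4*(-x)) + 8) - 8 = -16] the outer -8 inverts by adding 8. So sub: (4*(-x)) + 8 = -8.
Step 2. [(4*(-x)) + 8 = -8] 4 | LHS and 4 | -8: pull 4 out ⇒ factor: (-x) + 2 = -2.
Step 3. [(-x) + 2 = -2] the outer +2 inverts by subtracting 2 ⇒ sub: -x = -4.
Step 4. [-x = -4] flip signs both sides, so neg: x = 4.

Answer: x ∈ {4}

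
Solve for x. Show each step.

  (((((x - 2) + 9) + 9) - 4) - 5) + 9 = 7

Step 1. [(((((x - 2) + 9) + 9) - 4) - 5) + 9 = 7] 9 comes off first (subtract 9). So sub: ((((x - 2) + 9) + 9) - 4) - 5 = -2.
Step 2. [((((x - 2) + 9) + 9) - 4) - 5 = -2] peel the -5: add 5 from each side. So sub: (((x - 2) + 9) + 9) - 4 = 3.
Step 3. [(((x - 2) + 9) + 9) - 4 = 3] peel the -4: add 4 from each side, so sub: ((x - 2) + 9) + 9 = 7.
Step 4. [((x - 2) + 9) + 9 = 7] subtract 9: x sits inside (… + 9), so sub: (x - 2) + 9 = -2.
Step 5. [(x - 2) + 9 = -2] subtract 9: x sits inside (… + 9) ⇒ sub: x - 2 = -11.
Step 6. [x - 2 = -11] the outer -2 inverts by adding 2, so sub: x = -9.

Answer: x ∈ {-9}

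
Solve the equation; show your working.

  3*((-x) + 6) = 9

Step 1. [3*((-x) + 6) = 9] LHS = 3·(…); ÷3 both sides, so div: (-x) + 6 = 3.
Step 2. [(-x) + 6 = 3] 6 comes off first (subtract 6), so sub: -x = -3.
Step 3. [-x = -3] leading − — multiply by −1 ⇒ neg: x = 3.

Answer: x ∈ {3}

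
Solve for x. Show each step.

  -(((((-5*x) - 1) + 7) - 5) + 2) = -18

Step 1. [-(((((-5*x) - 1) + 7) - 5) + 2) = -18] leading − — multiply by −1 ⇒ neg: ((((-5*x) - 1) + 7) - 5) + 2 = 18.
Step 2. [((((-5*x) - 1) + 7) - 5) + 2 = 18] the outer +2 inverts by subtracting 2. So sub: (((-5*x) - 1) + 7) - 5 = 16.
Step 3. [(((-5*x) - 1) + 7) - 5 = 16] 5 comes off first (add 5), so sub: ((-5*x) - 1) + 7 = 21.
Step 4. [((-5*x) - 1) + 7 = 21] the outer +7 inverts by subtracting 7, so sub: (-5*x) - 1 = 14.
Step 5. [(-5*x) - 1 = 14] peel the -1: add 1 from each side. So sub: -5*x = 15.
Step 6. [-5*x = 15] leading coefficient -5: divide by -5, so div: x = -3.

Answer: x ∈ {-3}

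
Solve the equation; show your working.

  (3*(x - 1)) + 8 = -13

Step 1. [(3*(x - 1)) + 8 = -13] 8 comes off first (subtract 8), so sub: 3*(x - 1) = -21.
Step 2. [3*(x - 1) = -21] leading coefficient 3: divide by 3. So div: x - 1 = -7.
Step 3. [x - 1 = -7] peel the -1: add 1 from each side. So sub: x = -6.

Answer: x ∈ {-6}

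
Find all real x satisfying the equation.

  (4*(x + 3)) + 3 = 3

Step 1. [(4*(x + 3)) + 3 = 3] subtract 3: x sits inside (… + 3), so sub: 4*(x + 3) = 0.
Step 2. [4*(x + 3) = 0] LHS = 4·(…); ÷4 both sides, so div: x + 3 = 0.
Step 3. [x + 3 = 0] subtract 3: x sits inside (… + 3) ⇒ sub: x = -3.

Answer: x ∈ {-3}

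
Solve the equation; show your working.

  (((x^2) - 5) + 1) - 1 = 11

Step 1. [(((x^2) - 5) + 1) - 1 = 11] peel the -1: add 1 from each side, so sub: ((x^2) - 5) + 1 = 12.
Step 2. [((x^2) - 5) + 1 = 12] +1 is outermost — subtract 1 both sides, so sub: (x^2) - 5 = 11.
Step 3. [(x^2) - 5 = 11] the outer -5 inverts by adding 5, so sub: x^2 = 16.
Step 4. [x^2 = 16] √ both sides: 16 ≥ 0 gives two branches ⇒ sqrt: x = 4 or -4.

Answer: x ∈ {-4, 4}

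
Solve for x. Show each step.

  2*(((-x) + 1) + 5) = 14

Step 1. [2*(((-x) + 1) + 5) = 14] divide by the outer 2. So div: ((-x) + 1) + 5 = 7.
Step 2. [((-x) + 1) + 5 = 7] the outer +5 inverts by subtracting 5, so sub: (-x) + 1 = 2.
Step 3. [(-x) + 1 = 2] the outer +1 inverts by subtracting 1 ⇒ sub: -x = 1.
Step 4. [-x = 1] flip signs both sides. So neg: x = -1.

Answer: x ∈ {-1}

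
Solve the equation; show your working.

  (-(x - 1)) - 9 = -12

Step 1. [(-(x - 1)) - 9 = -12] -9 is outermost — add 9 both sides, so sub: -(x - 1) = -3.
Step 2. [-(x - 1) = -3] leading − — multiply by −1. So neg: x - 1 = 3.
Step 3. [x - 1 = 3] add 1: x sits inside (… - 1), so sub: x = 4.

Answer: x ∈ {4}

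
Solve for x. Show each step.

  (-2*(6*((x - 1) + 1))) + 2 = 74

Step 1. [(-2*(6*((x - 1) + 1))) + 2 = 74] -2 divides every term; factor it out. So factor: (6*((x - 1) + 1)) - 1 = -37.
Step 2. [(6*((x - 1) + 1)) - 1 = -37] 1 comes off first (add 1). So sub: 6*((x - 1) + 1) = -36.
Step 3. [6*((x - 1) + 1) = -36] LHS = 6·(…); ÷6 both sides, so div: (x - 1) + 1 = -6.
Step 4. [(x - 1) + 1 = -6] +1 is outermost — subtract 1 both sides ⇒ sub: x - 1 = -7.
Step 5. [x - 1 = -7] peel the -1: add 1 from each side. So sub: x = -6.

Answer: x ∈ {-6}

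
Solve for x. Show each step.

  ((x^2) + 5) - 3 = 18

Step 1. [((x^2) + 5) - 3 = 18] peel the -3: add 3 from each side ⇒ sub: (x^2) + 5 = 21.
Step 2. [(x^2) + 5 = 21] the outer +5 inverts by subtracting 5. So sub: x^2 = 16.
Step 3. [x^2 = 16] √ both sides: 16 ≥ 0 gives two branches, so sqrt: x = 4 or -4.

Answer: x ∈ {-4, 4}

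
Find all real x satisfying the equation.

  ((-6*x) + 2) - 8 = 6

Step 1. [((-6*x) + 2) - 8 = 6] 8 comes off first (add 8) ⇒ sub: (-6*x) + 2 = 14.
Step 2. [(-6*x) + 2 = 14] 2 comes off first (subtract 2), so sub: -6*x = 12.
Step 3. [-6*x = 12] LHS = -6·(…); ÷-6 both sides. So div: x = -2.

Answer: x ∈ {-2}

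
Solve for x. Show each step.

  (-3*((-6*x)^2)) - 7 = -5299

Step 1. [(-3*((-6*x)^2)) - 7 = -5299] the outer -7 inverts by adding 7 ⇒ sub: -3*((-6*x)^2) = -5292.
Step 2. [-3*((-6*x)^2) = -5292] -3 out front; divide by -3 ⇒ div: (-6*x)^2 = 1764.
Step 3. [(-6*x)^2 = 1764] 1764 ≥ 0, LHS is (·)² — take ±√. So sqrt: -6*x = 42 or -42.
Step 4. [-6*x = 42 or -42] leading coefficient -6: divide by -6. So div: x = -7 or 7.

Answer: x ∈ {-7, 7}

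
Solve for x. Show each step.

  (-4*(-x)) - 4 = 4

Step 1. [(-4*(-x)) - 4 = 4] the outer -4 inverts by adding 4. So sub: -4*(-x) = 8.
Step 2. [-4*(-x) = 8] -4·(inner) — divide through by -4, so div: -x = -2.
Step 3. [-x = -2] flip signs both sides ⇒ neg: x = 2.

Answer: x ∈ {2}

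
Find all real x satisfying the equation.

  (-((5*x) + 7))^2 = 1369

Step 1. [(-((5*x) + 7))^2 = 1369] √ both sides: 1369 ≥ 0 gives two branches, so sqrt: -((5*x) + 7) = 37 or -37.
Step 2. [-((5*x) + 7) = 37 or -37] flip signs both sides. So neg: (5*x) + 7 = -37 or 37.
Step 3. [(5*x) + 7 = -37 or 37] the outer +7 inverts by subtracting 7 ⇒ sub: 5*x = -44 or 30.
Step 4. [5*x = -44 or 30] 5 out front; divide by 5. So div: x = -44/5 or 6.

Answer: x ∈ {-44/5, 6}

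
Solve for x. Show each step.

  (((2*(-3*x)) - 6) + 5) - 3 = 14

Step 1. [(((2*(-3*x)) - 6) + 5) - 3 = 14] -3 is outermost — add 3 both sides, so sub: ((2*(-3*x)) - 6) + 5 = 17.
Step 2. [((2*(-3*x)) - 6) + 5 = 17] 5 comes off first (subtract 5) ⇒ sub: (2*(-3*x)) - 6 = 12.
Step 3. [(2*(-3*x)) - 6 = 12] the outer -6 inverts by adding 6 ⇒ sub: 2*(-3*x) = 18.
Step 4. [2*(-3*x) = 18] LHS = 2·(…); ÷2 both sides. So div: -3*x = 9.
Step 5. [-3*x = 9] LHS = -3·(…); ÷-3 both sides. So div: x = -3.

Answer: x ∈ {-3}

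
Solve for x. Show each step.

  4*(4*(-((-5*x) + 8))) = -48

Step 1. [4*(4*(-((-5*x) + 8))) = -48] 4 out front; divide by 4. So div: 4*(-((-5*x) + 8)) = -12.
Step 2. [4*(-((-5*x) + 8)) = -12] 4·(inner) — divide through by 4 ⇒ div: -((-5*x) + 8) = -3.
Step 3. [-((-5*x) + 8) = -3] leading − — multiply by −1. So neg: (-5*x) + 8 = 3.
Step 4. [(-5*x) + 8 = 3] peel the +8: subtract 8 from each side. So sub: -5*x = -5.
Step 5. [-5*x = -5] -5·(inner) — divide through by -5, so div: x = 1.

Answer: x ∈ {1}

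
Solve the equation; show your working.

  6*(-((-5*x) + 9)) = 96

Step 1. [6*(-((-5*x) + 9)) = 96] 6 out front; divide by 6 ⇒ div: -((-5*x) + 9) = 16.
Step 2. [-((-5*x) + 9) = 16] leading − — multiply by −1 ⇒ neg: (-5*x) + 9 = -16.
Step 3. [(-5*x) + 9 = -16] subtract 9: x sits inside (… + 9). So sub: -5*x = -25.
Step 4. [-5*x = -25] LHS = -5·(…); ÷-5 both sides ⇒ div: x = 5.

Answer: x ∈ {5}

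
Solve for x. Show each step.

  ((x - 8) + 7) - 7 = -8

Step 1. [((x - 8) + 7) - 7 = -8] add 7: x sits inside (… - 7). So sub: (x - 8) + 7 = -1.
Step 2. [(x - 8) + 7 = -1] subtract 7: x sits inside (… + 7). So sub: x - 8 = -8.
Step 3. [x - 8 = -8] peel the -8: add 8 from each side, so sub: x = 0.

Answer: x ∈ {0}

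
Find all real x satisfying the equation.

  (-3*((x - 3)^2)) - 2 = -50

Step 1. [(-3*((x - 3)^2)) - 2 = -50] peel the -2: add 2 from each side ⇒ sub: -3*((x - 3)^2) = -48.
Step 2. [-3*((x - 3)^2) = -48] LHS = -3·(…); ÷-3 both sides, so div: (x - 3)^2 = 16.
Step 3. [(x - 3)^2 = 16] √ both sides: 16 ≥ 0 gives two branches. So sqrt: x - 3 = 4 or -4.
Step 4. [x - 3 = 4 or -4] -3 is outermost — add 3 both sides. So sub: x = 7 or -1.

Answer: x ∈ {-1, 7}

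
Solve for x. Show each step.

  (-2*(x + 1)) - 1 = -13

Step 1. [(-2*(x + 1)) - 1 = -13] the outer -1 inverts by adding 1 ⇒ sub: -2*(x + 1) = -12.
Step 2. [-2*(x + 1) = -12] -2·(inner) — divide through by -2, so div: x + 1 = 6.
Step 3. [x + 1 = 6] the outer +1 inverts by subtracting 1. So sub: x = 5.

Answer: x ∈ {5}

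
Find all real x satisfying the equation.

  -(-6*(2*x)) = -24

Step 1. [-(-6*(2*x)) = -24] LHS negated; negate both sides. So neg: -6*(2*x) = 24.
Step 2. [-6*(2*x) = 24] leading coefficient -6: divide by -6 ⇒ div: 2*x = -4.
Step 3. [2*x = -4] 2 out front; divide by 2. So div: x = -2.

Answer: x ∈ {-2}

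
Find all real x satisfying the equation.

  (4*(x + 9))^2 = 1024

Step 1. [(4*(x + 9))^2 = 1024] 1024 ≥ 0, LHS is (·)² — take ±√. So sqrt: 4*(x + 9) = 32 or -32.
Step 2. [4*(x + 9) = 32 or -32] divide by the outer 4. So div: x + 9 = 8 or -8.
Step 3. [x + 9 = 8 or -8] +9 is outermost — subtract 9 both sides. So sub: x = -1 or -17.

Answer: x ∈ {-17, -1}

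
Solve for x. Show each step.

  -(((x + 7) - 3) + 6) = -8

Step 1. [-(((x + 7) - 3) + 6) = -8] leading − — multiply by −1. So neg: ((x + 7) - 3) + 6 = 8.
Step 2. [((x + 7) - 3) + 6 = 8] subtract 6: x sits inside (… + 6) ⇒ sub: (x + 7) - 3 = 2.
Step 3. [(x + 7) - 3 = 2] add 3: x sits inside (… - 3). So sub: x + 7 = 5.
Step 4. [x + 7 = 5] peel the +7: subtract 7 from each side. So sub: x = -2.

Answer: x ∈ {-2}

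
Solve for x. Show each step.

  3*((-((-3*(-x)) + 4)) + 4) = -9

Step 1. [3*((-((-3*(-x)) + 4)) + 4) = -9] 3·(inner) — divide through by 3. So div: (-((-3*(-x)) + 4)) + 4 = -3.
Step 2. [(-((-3*(-x)) + 4)) + 4 = -3] subtract 4: x sits inside (… + 4), so sub: -((-3*(-x)) + 4) = -7.
Step 3. [-((-3*(-x)) + 4) = -7] flip signs both sides. So neg: (-3*(-x)) + 4 = 7.
Step 4. [(-3*(-x)) + 4 = 7] peel the +4: subtract 4 from each side ⇒ sub: -3*(-x) = 3.
Step 5. [-3*(-x) = 3] leading coefficient -3: divide by -3 ⇒ div: -x = -1.
Step 6. [-x = -1] flip signs both sides ⇒ neg: x = 1.

Answer: x ∈ {1}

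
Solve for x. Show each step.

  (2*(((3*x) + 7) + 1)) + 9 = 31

Step 1. [(2*(((3*x) + 7) + 1)) + 9 = 31] peel the +9: subtract 9 from each side, so sub: 2*(((3*x) + 7) + 1) = 22.
Step 2. [2*(((3*x) + 7) + 1) = 22] LHS = 2·(…); ÷2 both sides. So div: ((3*x) + 7) + 1 = 11.
Step 3. [((3*x) + 7) + 1 = 11] +1 is outermost — subtract 1 both sides, so sub: (3*x) + 7 = 10.
Step 4. [(3*x) + 7 = 10] subtract 7: x sits inside (… + 7) ⇒ sub: 3*x = 3.
Step 5. [3*x = 3] leading coefficient 3: divide by 3. So div: x = 1.

Answer: x ∈ {1}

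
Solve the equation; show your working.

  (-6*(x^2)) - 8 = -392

Step 1. [(-6*(x^2)) - 8 = -392] -8 is outermost — add 8 both sides ⇒ sub: -6*(x^2) = -384.
Step 2. [-6*(x^2) = -384] -6 out front; divide by -6, so div: x^2 = 64.
Step 3. [x^2 = 64] 64 ≥ 0, LHS is (·)² — take ±√ ⇒ sqrt: x = 8 or -8.

Answer: x ∈ {-8, 8}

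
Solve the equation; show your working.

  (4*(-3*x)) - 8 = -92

Step 1. [(4*(-3*x)) - 8 = -92] peel the -8: add 8 from each side, so sub: 4*(-3*x) = -84.
Step 2. [4*(-3*x) = -84] 4 out front; divide by 4. So div: -3*x = -21.
Step 3. [-3*x = -21] LHS = -3·(…); ÷-3 both sides ⇒ div: x = 7.

Answer: x ∈ {7}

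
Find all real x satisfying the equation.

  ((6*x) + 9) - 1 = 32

Step 1. [((6*x) + 9) - 1 = 32] peel the -1: add 1 from each side, so sub: (6*x) + 9 = 33.
Step 2. [(6*x) + 9 = 33] the outer +9 inverts by subtracting 9. So sub: 6*x = 24.
Step 3. [6*x = 24] 6 out front; divide by 6, so div: x = 4.

Answer: x ∈ {4}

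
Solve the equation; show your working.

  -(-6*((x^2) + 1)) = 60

Step 1. [-(-6*((x^2) + 1)) = 60] flip signs both sides, so neg: -6*((x^2) + 1) = -60.
Step 2. [-6*((x^2) + 1) = -60] divide by the outer -6, so div: (x^2) + 1 = 10.
Step 3. [(x^2) + 1 = 10] 1 comes off first (subtract 1). So sub: x^2 = 9.
Step 4. [x^2 = 9] LHS squared, RHS 9 ≥ 0: apply √ (±) ⇒ sqrt: x = 3 or -3.

Answer: x ∈ {-3, 3}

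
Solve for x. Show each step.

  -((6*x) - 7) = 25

Step 1. [-((6*x) - 7) = 25] LHS negated; negate both sides. So neg: (6*x) - 7 = -25.
Step 2. [(6*x) - 7 = -25] the outer -7 inverts by adding 7, so sub: 6*x = -18.
Step 3. [6*x = -18] LHS = 6·(…); ÷6 both sides, so div: x = -3.

Answer: x ∈ {-3}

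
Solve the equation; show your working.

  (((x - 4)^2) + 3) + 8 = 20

Step 1. [(((x - 4)^2) + 3) + 8 = 20] the outer +8 inverts by subtracting 8. So sub: ((x - 4)^2) + 3 = 12.
Step 2. [((x - 4)^2) + 3 = 12] peel the +3: subtract 3 from each side ⇒ sub: (x - 4)^2 = 9.
Step 3. [(x - 4)^2 = 9] 9 ≥ 0, LHS is (·)² — take ±√, so sqrt: x - 4 = 3 or -3.
Step 4. [x - 4 = 3 or -3] peel the -4: add 4 from each side. So sub: x = 7 or 1.

Answer: x ∈ {1, 7}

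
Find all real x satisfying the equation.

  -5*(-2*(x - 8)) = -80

Step 1. [-5*(-2*(x - 8)) = -80] leading coefficient -5: divide by -5 ⇒ div: -2*(x - 8) = 16.
Step 2. [-2*(x - 8) = 16] -2 out front; divide by -2. So div: x - 8 = -8.
Step 3. [x - 8 = -8] peel the -8: add 8 from each side. So sub: x = 0.

Answer: x ∈ {0}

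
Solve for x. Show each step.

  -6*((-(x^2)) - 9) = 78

Step 1. [-6*((-(x^2)) - 9) = 78] LHS = -6·(…); ÷-6 both sides, so div: (-(x^2)) - 9 = -13.
Step 2. [(-(x^2)) - 9 = -13] add 9: x sits inside (… - 9). So sub: -(x^2) = -4.
Step 3. [-(x^2) = -4] LHS negated; negate both sides ⇒ neg: x^2 = 4.
Step 4. [x^2 = 4] √ both sides: 4 ≥ 0 gives two branches, so sqrt: x = 2 or -2.

Answer: x ∈ {-2, 2}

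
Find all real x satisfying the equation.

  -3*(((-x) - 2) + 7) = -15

Step 1. [-3*(((-x) - 2) + 7) = -15] -3·(inner) — divide through by -3, so div: ((-x) - 2) + 7 = 5.
Step 2. [((-x) - 2) + 7 = 5] +7 is outermost — subtract 7 both sides ⇒ sub: (-x) - 2 = -2.
Step 3. [(-x) - 2 = -2] 2 comes off first (add 2) ⇒ sub: -x = 0.
Step 4. [-x = 0] leading − — multiply by −1 ⇒ neg: x = 0.

Answer: x ∈ {0}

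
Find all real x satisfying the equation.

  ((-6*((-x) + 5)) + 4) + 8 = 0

Step 1. [((-6*((-x) + 5)) + 4) + 8 = 0] +8 is outermost — subtract 8 both sides. So sub: (-6*((-x) + 5)) + 4 = -8.
Step 2. [(-6*((-x) + 5)) + 4 = -8] subtract 4: x sits inside (… + 4) ⇒ sub: -6*((-x) + 5) = -12.
Step 3. [-6*((-x) + 5) = -12] divide by the outer -6, so div: (-x) + 5 = 2.
Step 4. [(-x) + 5 = 2] peel the +5: subtract 5 from each side. So sub: -x = -3.
Step 5. [-x = -3] leading − — multiply by −1 ⇒ neg: x = 3.

Answer: x ∈ {3}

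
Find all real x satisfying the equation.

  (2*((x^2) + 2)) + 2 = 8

Step 1. [(2*((x^2) + 2)) + 2 = 8] common factor 2 (LHS and 8) — divide through ⇒ factor: ((x^2) + 2) + 1 = 4.
Step 2. [((x^2) + 2) + 1 = 4] the outer +1 inverts by subtracting 1. So sub: (x^2) + 2 = 3.
Step 3. [(x^2) + 2 = 3] peel the +2: subtract 2 from each side ⇒ sub: x^2 = 1.
Step 4. [x^2 = 1] √ both sides: 1 ≥ 0 gives two branches. So sqrt: x = 1 or -1.

Answer: x ∈ {-1, 1}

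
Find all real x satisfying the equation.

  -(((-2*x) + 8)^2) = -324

Step 1. [-(((-2*x) + 8)^2) = -324] leading − — multiply by −1, so neg: ((-2*x) + 8)^2 = 324.
Step 2. [((-2*x) + 8)^2 = 324] LHS squared, RHS 324 ≥ 0: apply √ (±). So sqrt: (-2*x) + 8 = 18 or -18.
Step 3. [(-2*x) + 8 = 18 or -18] common factor -2 (LHS and 18 or -18) — divide through, so factor: x - 4 = -9 or 9.
Step 4. [x - 4 = -9 or 9] peel the -4: add 4 from each side ⇒ sub: x = -5 or 13.

Answer: x ∈ {-5, 13}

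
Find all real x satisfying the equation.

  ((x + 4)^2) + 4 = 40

Step 1. [((x + 4)^2) + 4 = 40] peel the +4: subtract 4 from each side ⇒ sub: (x + 4)^2 = 36.
Step 2. [(x + 4)^2 = 36] LHS squared, RHS 36 ≥ 0: apply √ (±). So sqrt: x + 4 = 6 or -6.
Step 3. [x + 4 = 6 or -6] subtract 4: x sits inside (… + 4). So sub: x = 2 or -10.

Answer: x ∈ {-10, 2}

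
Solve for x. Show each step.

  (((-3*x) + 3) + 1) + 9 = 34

Step 1. [(((-3*x) + 3) + 1) + 9 = 34] 9 comes off first (subtract 9). So sub: ((-3*x) + 3) + 1 = 25.
Step 2. [((-3*x) + 3) + 1 = 25] the outer +1 inverts by subtracting 1, so sub: (-3*x) + 3 = 24.
Step 3. [(-3*x) + 3 = 24] -3 divides every term; factor it out. So factor: x - 1 = -8.
Step 4. [x - 1 = -8] the outer -1 inverts by adding 1 ⇒ sub: x = -7.

Answer: x ∈ {-7}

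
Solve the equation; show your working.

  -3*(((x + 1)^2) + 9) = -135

Step 1. [-3*(((x + 1)^2) + 9) = -135] leading coefficient -3: divide by -3 ⇒ div: ((x + 1)^2) + 9 = 45.
Step 2. [((x + 1)^2) + 9 = 45] peel the +9: subtract 9 from each side. So sub: (x + 1)^2 = 36.
Step 3. [(x + 1)^2 = 36] √ both sides: 36 ≥ 0 gives two branches. So sqrt: x + 1 = 6 or -6.
Step 4. [x + 1 = 6 or -6] peel the +1: subtract 1 from each side. So sub: x = 5 or -7.

Answer: x ∈ {-7, 5}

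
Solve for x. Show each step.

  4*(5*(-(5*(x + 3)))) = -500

Step 1. [4*(5*(-(5*(x + 3)))) = -500] LHS = 4·(…); ÷4 both sides ⇒ div: 5*(-(5*(x + 3))) = -125.
Step 2. [5*(-(5*(x + 3))) = -125] 5·(inner) — divide through by 5. So div: -(5*(x + 3)) = -25.
Step 3. [-(5*(x + 3)) = -25] LHS negated; negate both sides. So neg: 5*(x + 3) = 25.
Step 4. [5*(x + 3) = 25] 5·(inner) — divide through by 5, so div: x + 3 = 5.
Step 5. [x + 3 = 5] +3 is outermost — subtract 3 both sides ⇒ sub: x = 2.

Answer: x ∈ {2}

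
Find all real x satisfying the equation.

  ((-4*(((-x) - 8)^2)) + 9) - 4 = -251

Step 1. [((-4*(((-x) - 8)^2)) + 9) - 4 = -251] -4 is outermost — add 4 both sides, so sub: (-4*(((-x) - 8)^2)) + 9 = -247.
Step 2. [(-4*(((-x) - 8)^2)) + 9 = -247] subtract 9: x sits inside (… + 9) ⇒ sub: -4*(((-x) - 8)^2) = -256.
Step 3. [-4*(((-x) - 8)^2) = -256] LHS = -4·(…); ÷-4 both sides ⇒ div: ((-x) - 8)^2 = 64.
Step 4. [((-x) - 8)^2 = 64] √ both sides: 64 ≥ 0 gives two branches, so sqrt: (-x) - 8 = 8 or -8.
Step 5. [(-x) - 8 = 8 or -8] -8 is outermost — add 8 both sides, so sub: -x = 16 or 0.
Step 6. [-x = 16 or 0] flip signs both sides. So neg: x = -16 or 0.

Answer: x ∈ {-16, 0}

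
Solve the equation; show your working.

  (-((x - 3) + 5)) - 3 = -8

Step 1. [(-((x - 3) + 5)) - 3 = -8] -3 is outermost — add 3 both sides. So sub: -((x - 3) + 5) = -5.
Step 2. [-((x - 3) + 5) = -5] leading − — multiply by −1, so neg: (x - 3) + 5 = 5.
Step 3. [(x - 3) + 5 = 5] subtract 5: x sits inside (… + 5) ⇒ sub: x - 3 = 0.
Step 4. [x - 3 = 0] -3 is outermost — add 3 both sides ⇒ sub: x = 3.

Answer: x ∈ {3}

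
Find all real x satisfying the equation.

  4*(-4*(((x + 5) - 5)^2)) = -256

Step 1. [4*(-4*(((x + 5) - 5)^2)) = -256] 4·(inner) — divide through by 4 ⇒ div: -4*(((x + 5) - 5)^2) = -64.
Step 2. [-4*(((x + 5) - 5)^2) = -64] LHS = -4·(…); ÷-4 both sides ⇒ div: ((x + 5) - 5)^2 = 16.
Step 3. [((x + 5) - 5)^2 = 16] 16 ≥ 0, LHS is (·)² — take ±√. So sqrt: (x + 5) - 5 = 4 or -4.
Step 4. [(x + 5) - 5 = 4 or -4] 5 comes off first (add 5). So sub: x + 5 = 9 or 1.
Step 5. [x + 5 = 9 or 1] +5 is outermost — subtract 5 both sides, so sub: x = 4 or -4.

Answer: x ∈ {-4, 4}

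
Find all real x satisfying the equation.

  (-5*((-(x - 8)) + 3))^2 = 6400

Step 1. [(-5*((-(x - 8)) + 3))^2 = 6400] √ both sides: 6400 ≥ 0 gives two branches ⇒ sqrt: -5*((-(x - 8)) + 3) = 80 or -80.
Step 2. [-5*((-(x - 8)) + 3) = 80 or -80] LHS = -5·(…); ÷-5 both sides, so div: (-(x - 8)) + 3 = -16 or 16.
Step 3. [(-(x - 8)) + 3 = -16 or 16] the outer +3 inverts by subtracting 3 ⇒ sub: -(x - 8) = -19 or 13.
Step 4. [-(x - 8) = -19 or 13] flip signs both sides ⇒ neg: x - 8 = 19 or -13.
Step 5. [x - 8 = 19 or -13] 8 comes off first (add 8), so sub: x = 27 or -5.

Answer: x ∈ {-5, 27}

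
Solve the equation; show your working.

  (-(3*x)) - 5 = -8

Step 1. [(-(3*x)) - 5 = -8] add 5: x sits inside (… - 5) ⇒ sub: -(3*x) = -3.
Step 2. [-(3*x) = -3] flip signs both sides ⇒ neg: 3*x = 3.
Step 3. [3*x = 3] leading coefficient 3: divide by 3, so div: x = 1.

Answer: x ∈ {1}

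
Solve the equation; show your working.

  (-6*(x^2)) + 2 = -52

Step 1. [(-6*(x^2)) + 2 = -52] 2 comes off first (subtract 2), so sub: -6*(x^2) = -54.
Step 2. [-6*(x^2) = -54] leading coefficient -6: divide by -6. So div: x^2 = 9.
Step 3. [x^2 = 9] LHS squared, RHS 9 ≥ 0: apply √ (±), so sqrt: x = 3 or -3.

Answer: x ∈ {-3, 3}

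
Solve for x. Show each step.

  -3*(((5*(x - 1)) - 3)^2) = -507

Step 1. [-3*(((5*(x - 1)) - 3)^2) = -507] LHS = -3·(…); ÷-3 both sides. So div: ((5*(x - 1)) - 3)^2 = 169.
Step 2. [((5*(x - 1)) - 3)^2 = 169] √ both sides: 169 ≥ 0 gives two branches. So sqrt: (5*(x - 1)) - 3 = 13 or -13.
Step 3. [(5*(x - 1)) - 3 = 13 or -13] add 3: x sits inside (… - 3), so sub: 5*(x - 1) = 16 or -10.
Step 4. [5*(x - 1) = 16 or -10] 5 out front; divide by 5 ⇒ div: x - 1 = 16/5 or -2.
Step 5. [x - 1 = 16/5 or -2] add 1: x sits inside (… - 1). So sub: x = 21/5 or -1.

Answer: x ∈ {-1, 21/5}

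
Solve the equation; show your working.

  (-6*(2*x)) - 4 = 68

Step 1. [(-6*(2*x)) - 4 = 68] 4 comes off first (add 4). So sub: -6*(2*x) = 72.
Step 2. [-6*(2*x) = 72] leading coefficient -6: divide by -6 ⇒ div: 2*x = -12.
Step 3. [2*x = -12] leading coefficient 2: divide by 2, so div: x = -6.

Answer: x ∈ {-6}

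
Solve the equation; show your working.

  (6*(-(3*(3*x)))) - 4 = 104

Step 1. [(6*(-(3*(3*x)))) - 4 = 104] 4 comes off first (add 4), so sub: 6*(-(3*(3*x))) = 108.
Step 2. [6*(-(3*(3*x))) = 108] 6 out front; divide by 6 ⇒ div: -(3*(3*x)) = 18.
Step 3. [-(3*(3*x)) = 18] leading − — multiply by −1, so neg: 3*(3*x) = -18.
Step 4. [3*(3*x) = -18] 3·(inner) — divide through by 3, so div: 3*x = -6.
Step 5. [3*x = -6] leading coefficient 3: divide by 3 ⇒ div: x = -2.

Answer: x ∈ {-2}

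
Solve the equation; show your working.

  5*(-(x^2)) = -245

Step 1. [5*(-(x^2)) = -245] LHS = 5·(…); ÷5 both sides, so div: -(x^2) = -49.
Step 2. [-(x^2) = -49] leading − — multiply by −1 ⇒ neg: x^2 = 49.
Step 3. [x^2 = 49] LHS squared, RHS 49 ≥ 0: apply √ (±). So sqrt: x = 7 or -7.

Answer: x ∈ {-7, 7}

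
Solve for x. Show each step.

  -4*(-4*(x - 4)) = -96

Step 1. [-4*(-4*(x - 4)) = -96] -4·(inner) — divide through by -4, so div: -4*(x - 4) = 24.
Step 2. [-4*(x - 4) = 24] LHS = -4·(…); ÷-4 both sides ⇒ div: x - 4 = -6.
Step 3. [x - 4 = -6] -4 is outermost — add 4 both sides. So sub: x = -2.

Answer: x ∈ {-2}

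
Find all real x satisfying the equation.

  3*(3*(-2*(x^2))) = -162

Step 1. [3*(3*(-2*(x^2))) = -162] 3·(inner) — divide through by 3. So div: 3*(-2*(x^2)) = -54.
Step 2. [3*(-2*(x^2)) = -54] LHS = 3·(…); ÷3 both sides ⇒ div: -2*(x^2) = -18.
Step 3. [-2*(x^2) = -18] -2·(inner) — divide through by -2 ⇒ div: x^2 = 9.
Step 4. [x^2 = 9] LHS squared, RHS 9 ≥ 0: apply √ (±), so sqrt: x = 3 or -3.

Answer: x ∈ {-3, 3}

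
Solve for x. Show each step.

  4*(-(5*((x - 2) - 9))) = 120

Step 1. [4*(-(5*((x - 2) - 9))) = 120] 4 out front; divide by 4 ⇒ div: -(5*((x - 2) - 9)) = 30.
Step 2. [-(5*((x - 2) - 9)) = 30] leading − — multiply by −1. So neg: 5*((x - 2) - 9) = -30.
Step 3. [5*((x - 2) - 9) = -30] leading coefficient 5: divide by 5 ⇒ div: (x - 2) - 9 = -6.
Step 4. [(x - 2) - 9 = -6] peel the -9: add 9 from each side ⇒ sub: x - 2 = 3.
Step 5. [x - 2 = 3] -2 is outermost — add 2 both sides. So sub: x = 5.

Answer: x ∈ {5}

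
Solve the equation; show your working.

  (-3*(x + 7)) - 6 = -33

Step 1. [(-3*(x + 7)) - 6 = -33] the outer -6 inverts by adding 6. So sub: -3*(x + 7) = -27.
Step 2. [-3*(x + 7) = -27] -3·(inner) — divide through by -3 ⇒ div: x + 7 = 9.
Step 3. [x + 7 = 9] +7 is outermost — subtract 7 both sides, so sub: x = 2.

Answer: x ∈ {2}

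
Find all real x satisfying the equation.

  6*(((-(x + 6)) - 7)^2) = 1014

Step 1. [6*(((-(x + 6)) - 7)^2) = 1014] 6 out front; divide by 6. So div: ((-(x + 6)) - 7)^2 = 169.
Step 2. [((-(x + 6)) - 7)^2 = 169] √ both sides: 169 ≥ 0 gives two branches, so sqrt: (-(x + 6)) - 7 = 13 or -13.
Step 3. [(-(x + 6)) - 7 = 13 or -13] -7 is outermost — add 7 both sides. So sub: -(x + 6) = 20 or -6.
Step 4. [-(x + 6) = 20 or -6] leading − — multiply by −1, so neg: x + 6 = -20 or 6.
Step 5. [x + 6 = -20 or 6] peel the +6: subtract 6 from each side. So sub: x = -26 or 0.

Answer: x ∈ {-26, 0}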